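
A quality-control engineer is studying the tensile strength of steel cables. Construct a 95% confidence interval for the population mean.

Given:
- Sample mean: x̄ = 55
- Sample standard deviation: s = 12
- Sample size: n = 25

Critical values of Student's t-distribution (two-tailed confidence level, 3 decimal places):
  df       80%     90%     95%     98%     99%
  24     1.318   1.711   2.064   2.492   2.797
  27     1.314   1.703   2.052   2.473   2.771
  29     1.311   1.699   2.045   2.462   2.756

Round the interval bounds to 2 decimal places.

The population standard deviation σ is unknown (only the sample standard deviation s is given), so use a t-interval with df = n - 1 = 25 - 1 = 24.

For 95% confidence with df = 24, t* = 2.064 (from t-table)

Standard error: SE = s/√n = 12/√25 = 2.400000

Margin of error: E = t* × SE = 2.064 × 2.400000 = 4.9536

T-interval: x̄ ± E = 55 ± 4.9536 = (50.0464, 59.9536)

Rounded to 2 decimal places:

(50.05, 59.95)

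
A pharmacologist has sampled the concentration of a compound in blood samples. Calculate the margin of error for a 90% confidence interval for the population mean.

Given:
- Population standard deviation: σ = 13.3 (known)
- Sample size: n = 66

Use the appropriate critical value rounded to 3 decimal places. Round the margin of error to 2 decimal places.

The population standard deviation σ is known, so use the z-interval margin of error formula.

For 90% confidence, z* = 1.645 (from standard normal table)

Margin of error formula for z-interval: E = z* × σ/√n

E = 1.645 × 13.3/√66
  = 1.645 × 1.637117
  = 2.6931

Rounded to 2 decimal places:

2.69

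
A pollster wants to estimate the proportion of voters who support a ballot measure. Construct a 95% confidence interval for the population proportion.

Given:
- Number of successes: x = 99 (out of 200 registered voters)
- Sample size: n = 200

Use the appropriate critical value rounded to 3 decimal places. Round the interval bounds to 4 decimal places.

Sample proportion: p̂ = 99/200 = 0.495000

Check conditions for normal approximation:
  np̂ = 99 ≥ 10 ✓
  n(1-p̂) = 101 ≥ 10 ✓

The sample is large enough, so use a z-interval (normal approximation) for the proportion.

For 95% confidence, z* = 1.96 (from standard normal table)

Standard error: SE = √(p̂(1-p̂)/n) = √(0.495000×0.505000/200) = 0.03535357

Margin of error: E = z* × SE = 1.96 × 0.03535357 = 0.069293

Z-interval: p̂ ± E = 0.495000 ± 0.069293 = (0.425707, 0.564293)

Rounded to 4 decimal places:

(0.4257, 0.5643)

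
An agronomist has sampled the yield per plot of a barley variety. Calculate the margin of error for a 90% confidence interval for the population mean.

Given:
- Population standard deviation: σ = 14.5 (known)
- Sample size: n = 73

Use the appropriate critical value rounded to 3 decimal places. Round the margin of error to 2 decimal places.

The population standard deviation σ is known, so use the z-interval margin of error formula.

For 90% confidence, z* = 1.645 (from standard normal table)

Margin of error formula for z-interval: E = z* × σ/√n

E = 1.645 × 14.5/√73
  = 1.645 × 1.697097
  = 2.7917

Rounded to 2 decimal places:

2.79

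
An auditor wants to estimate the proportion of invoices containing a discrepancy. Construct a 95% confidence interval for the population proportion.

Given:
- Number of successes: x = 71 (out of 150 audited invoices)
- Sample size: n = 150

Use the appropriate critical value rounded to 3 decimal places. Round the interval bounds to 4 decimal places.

Sample proportion: p̂ = 71/150 = 0.473333

Check conditions for normal approximation:
  np̂ = 71 ≥ 10 ✓
  n(1-p̂) = 79 ≥ 10 ✓

The sample is large enough, so use a z-interval (normal approximation) for the proportion.

For 95% confidence, z* = 1.96 (from standard normal table)

Standard error: SE = √(p̂(1-p̂)/n) = √(0.473333×0.526667/150) = 0.04076673

Margin of error: E = z* × SE = 1.96 × 0.04076673 = 0.079903

Z-interval: p̂ ± E = 0.473333 ± 0.079903 = (0.393431, 0.553236)

Rounded to 4 decimal places:

(0.3934, 0.5532)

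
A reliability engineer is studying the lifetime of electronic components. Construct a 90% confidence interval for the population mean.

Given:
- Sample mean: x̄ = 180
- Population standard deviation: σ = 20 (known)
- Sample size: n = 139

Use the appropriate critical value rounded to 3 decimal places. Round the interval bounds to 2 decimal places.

The population standard deviation σ is known, so use a z-interval (standard normal critical value).

For 90% confidence, z* = 1.645 (from standard normal table)

Standard error: SE = σ/√n = 20/√139 = 1.696378

Margin of error: E = z* × SE = 1.645 × 1.696378 = 2.7905

Z-interval: x̄ ± E = 180 ± 2.7905 = (177.2095, 182.7905)

Rounded to 2 decimal places:

(177.21, 182.79)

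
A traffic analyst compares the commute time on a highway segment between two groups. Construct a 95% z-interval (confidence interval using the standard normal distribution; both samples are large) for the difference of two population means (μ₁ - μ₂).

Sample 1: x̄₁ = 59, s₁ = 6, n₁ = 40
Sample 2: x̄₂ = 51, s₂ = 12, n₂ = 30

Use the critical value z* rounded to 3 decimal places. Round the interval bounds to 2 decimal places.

Both samples are large (n₁ = 40 ≥ 30, n₂ = 30 ≥ 30), so a z-interval for the difference of means applies.

Point estimate: x̄₁ - x̄₂ = 59 - 51 = 8

Standard error: SE = √(s₁²/n₁ + s₂²/n₂)
= √(6²/40 + 12²/30)
= √(0.900000 + 4.800000)
= 2.387467

For 95% confidence, z* = 1.96 (from standard normal table)
Margin of error: E = z* × SE = 1.96 × 2.387467 = 4.6794

Z-interval: (x̄₁ - x̄₂) ± E = 8 ± 4.6794 = (3.3206, 12.6794)

Rounded to 2 decimal places:

(3.32, 12.68)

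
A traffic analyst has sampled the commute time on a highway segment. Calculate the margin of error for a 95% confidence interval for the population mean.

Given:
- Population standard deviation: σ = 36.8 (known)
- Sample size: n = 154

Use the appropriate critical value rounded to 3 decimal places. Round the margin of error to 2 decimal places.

The population standard deviation σ is known, so use the z-interval margin of error formula.

For 95% confidence, z* = 1.96 (from standard normal table)

Margin of error formula for z-interval: E = z* × σ/√n

E = 1.96 × 36.8/√154
  = 1.96 × 2.965429
  = 5.8122

Rounded to 2 decimal places:

5.81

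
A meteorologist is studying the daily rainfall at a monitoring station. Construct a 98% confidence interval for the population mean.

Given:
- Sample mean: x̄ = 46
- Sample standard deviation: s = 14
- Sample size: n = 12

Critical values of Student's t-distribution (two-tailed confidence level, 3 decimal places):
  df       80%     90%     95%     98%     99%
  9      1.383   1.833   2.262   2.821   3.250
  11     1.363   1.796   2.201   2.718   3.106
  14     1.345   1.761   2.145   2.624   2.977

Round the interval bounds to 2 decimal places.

The population standard deviation σ is unknown (only the sample standard deviation s is given), so use a t-interval with df = n - 1 = 12 - 1 = 11.

For 98% confidence with df = 11, t* = 2.718 (from t-table)

Standard error: SE = s/√n = 14/√12 = 4.041452

Margin of error: E = t* × SE = 2.718 × 4.041452 = 10.9847

T-interval: x̄ ± E = 46 ± 10.9847 = (35.0153, 56.9847)

Rounded to 2 decimal places:

(35.02, 56.98)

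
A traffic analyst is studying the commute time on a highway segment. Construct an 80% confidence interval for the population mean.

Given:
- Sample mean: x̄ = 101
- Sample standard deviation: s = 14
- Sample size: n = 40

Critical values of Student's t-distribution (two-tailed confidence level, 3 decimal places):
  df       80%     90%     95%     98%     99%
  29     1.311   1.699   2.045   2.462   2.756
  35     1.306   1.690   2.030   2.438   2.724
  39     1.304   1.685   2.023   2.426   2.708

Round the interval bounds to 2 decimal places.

The population standard deviation σ is unknown (only the sample standard deviation s is given), so use a t-interval with df = n - 1 = 40 - 1 = 39.

For 80% confidence with df = 39, t* = 1.304 (from t-table)

Standard error: SE = s/√n = 14/√40 = 2.213594

Margin of error: E = t* × SE = 1.304 × 2.213594 = 2.8865

T-interval: x̄ ± E = 101 ± 2.8865 = (98.1135, 103.8865)

Rounded to 2 decimal places:

(98.11, 103.89)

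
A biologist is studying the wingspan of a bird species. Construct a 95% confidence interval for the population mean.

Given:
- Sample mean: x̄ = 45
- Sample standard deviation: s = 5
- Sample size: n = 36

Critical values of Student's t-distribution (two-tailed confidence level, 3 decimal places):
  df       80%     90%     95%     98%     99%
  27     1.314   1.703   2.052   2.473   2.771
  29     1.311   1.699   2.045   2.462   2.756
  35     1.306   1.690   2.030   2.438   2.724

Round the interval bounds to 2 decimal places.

The population standard deviation σ is unknown (only the sample standard deviation s is given), so use a t-interval with df = n - 1 = 36 - 1 = 35.

For 95% confidence with df = 35, t* = 2.030 (from t-table)

Standard error: SE = s/√n = 5/√36 = 0.833333

Margin of error: E = t* × SE = 2.030 × 0.833333 = 1.6917

T-interval: x̄ ± E = 45 ± 1.6917 = (43.3083, 46.6917)

Rounded to 2 decimal places:

(43.31, 46.69)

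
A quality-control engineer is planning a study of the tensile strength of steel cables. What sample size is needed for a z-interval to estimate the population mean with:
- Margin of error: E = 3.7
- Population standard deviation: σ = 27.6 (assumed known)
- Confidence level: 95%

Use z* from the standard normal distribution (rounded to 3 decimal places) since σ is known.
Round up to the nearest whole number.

Using z* since population σ is known (z-interval formula).

For 95% confidence, z* = 1.96 (from standard normal table)

Sample size formula for z-interval: n = (z*σ/E)²

n = (1.96 × 27.6 / 3.7)²
  = (14.620541)²
  = 213.7602

Round up to the nearest whole number: n = 214

214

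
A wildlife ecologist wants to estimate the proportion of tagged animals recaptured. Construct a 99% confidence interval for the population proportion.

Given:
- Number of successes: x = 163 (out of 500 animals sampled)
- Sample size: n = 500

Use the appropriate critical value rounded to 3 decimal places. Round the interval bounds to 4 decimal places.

Sample proportion: p̂ = 163/500 = 0.326000

Check conditions for normal approximation:
  np̂ = 163 ≥ 10 ✓
  n(1-p̂) = 337 ≥ 10 ✓

The sample is large enough, so use a z-interval (normal approximation) for the proportion.

For 99% confidence, z* = 2.576 (from standard normal table)

Standard error: SE = √(p̂(1-p̂)/n) = √(0.326000×0.674000/500) = 0.02096302

Margin of error: E = z* × SE = 2.576 × 0.02096302 = 0.054001

Z-interval: p̂ ± E = 0.326000 ± 0.054001 = (0.271999, 0.380001)

Rounded to 4 decimal places:

(0.2720, 0.3800)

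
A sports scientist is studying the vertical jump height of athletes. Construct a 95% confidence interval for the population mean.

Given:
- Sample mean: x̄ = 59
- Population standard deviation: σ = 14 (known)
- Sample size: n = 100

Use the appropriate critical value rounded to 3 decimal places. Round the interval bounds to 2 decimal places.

The population standard deviation σ is known, so use a z-interval (standard normal critical value).

For 95% confidence, z* = 1.96 (from standard normal table)

Standard error: SE = σ/√n = 14/√100 = 1.400000

Margin of error: E = z* × SE = 1.96 × 1.400000 = 2.7440

Z-interval: x̄ ± E = 59 ± 2.7440 = (56.2560, 61.7440)

Rounded to 2 decimal places:

(56.26, 61.74)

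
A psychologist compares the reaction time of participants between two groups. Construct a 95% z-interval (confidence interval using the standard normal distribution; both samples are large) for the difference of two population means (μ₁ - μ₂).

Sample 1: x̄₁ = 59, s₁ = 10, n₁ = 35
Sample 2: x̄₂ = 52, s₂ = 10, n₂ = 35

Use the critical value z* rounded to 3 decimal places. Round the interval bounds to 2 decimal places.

Both samples are large (n₁ = 35 ≥ 30, n₂ = 35 ≥ 30), so a z-interval for the difference of means applies.

Point estimate: x̄₁ - x̄₂ = 59 - 52 = 7

Standard error: SE = √(s₁²/n₁ + s₂²/n₂)
= √(10²/35 + 10²/35)
= √(2.857143 + 2.857143)
= 2.390457

For 95% confidence, z* = 1.96 (from standard normal table)
Margin of error: E = z* × SE = 1.96 × 2.390457 = 4.6853

Z-interval: (x̄₁ - x̄₂) ± E = 7 ± 4.6853 = (2.3147, 11.6853)

Rounded to 2 decimal places:

(2.31, 11.69)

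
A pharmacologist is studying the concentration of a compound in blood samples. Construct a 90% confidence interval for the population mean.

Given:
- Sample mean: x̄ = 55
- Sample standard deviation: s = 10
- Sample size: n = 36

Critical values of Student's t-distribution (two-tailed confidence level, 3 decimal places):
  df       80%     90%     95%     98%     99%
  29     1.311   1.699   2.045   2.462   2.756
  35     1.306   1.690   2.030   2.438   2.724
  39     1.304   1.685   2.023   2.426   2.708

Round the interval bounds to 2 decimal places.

The population standard deviation σ is unknown (only the sample standard deviation s is given), so use a t-interval with df = n - 1 = 36 - 1 = 35.

For 90% confidence with df = 35, t* = 1.690 (from t-table)

Standard error: SE = s/√n = 10/√36 = 1.666667

Margin of error: E = t* × SE = 1.690 × 1.666667 = 2.8167

T-interval: x̄ ± E = 55 ± 2.8167 = (52.1833, 57.8167)

Rounded to 2 decimal places:

(52.18, 57.82)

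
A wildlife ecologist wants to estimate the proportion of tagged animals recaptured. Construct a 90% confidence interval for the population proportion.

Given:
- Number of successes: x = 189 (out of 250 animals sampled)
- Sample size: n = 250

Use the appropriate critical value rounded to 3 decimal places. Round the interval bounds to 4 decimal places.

Sample proportion: p̂ = 189/250 = 0.756000

Check conditions for normal approximation:
  np̂ = 189 ≥ 10 ✓
  n(1-p̂) = 61 ≥ 10 ✓

The sample is large enough, so use a z-interval (normal approximation) for the proportion.

For 90% confidence, z* = 1.645 (from standard normal table)

Standard error: SE = √(p̂(1-p̂)/n) = √(0.756000×0.244000/250) = 0.02716350

Margin of error: E = z* × SE = 1.645 × 0.02716350 = 0.044684

Z-interval: p̂ ± E = 0.756000 ± 0.044684 = (0.711316, 0.800684)

Rounded to 4 decimal places:

(0.7113, 0.8007)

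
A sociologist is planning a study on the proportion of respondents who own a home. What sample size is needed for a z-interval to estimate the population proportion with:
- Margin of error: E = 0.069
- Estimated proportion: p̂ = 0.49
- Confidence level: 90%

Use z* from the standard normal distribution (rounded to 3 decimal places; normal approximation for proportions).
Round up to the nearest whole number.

Using z* for proportion z-interval (normal approximation).

For 90% confidence, z* = 1.645 (from standard normal table)

Sample size formula for proportion z-interval: n = z*²p̂(1-p̂)/E²

n = 1.645² × 0.49 × 0.51 / 0.069²
  = 2.706025 × 0.2499 / 0.004761
  = 142.0365

Round up to the nearest whole number: n = 143

143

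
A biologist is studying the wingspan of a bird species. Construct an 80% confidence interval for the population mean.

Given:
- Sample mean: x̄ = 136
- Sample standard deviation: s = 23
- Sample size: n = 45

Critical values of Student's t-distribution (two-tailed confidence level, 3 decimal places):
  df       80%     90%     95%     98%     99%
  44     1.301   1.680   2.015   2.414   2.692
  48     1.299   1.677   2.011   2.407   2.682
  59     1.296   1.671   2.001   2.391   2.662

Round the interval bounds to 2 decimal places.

The population standard deviation σ is unknown (only the sample standard deviation s is given), so use a t-interval with df = n - 1 = 45 - 1 = 44.

For 80% confidence with df = 44, t* = 1.301 (from t-table)

Standard error: SE = s/√n = 23/√45 = 3.428638

Margin of error: E = t* × SE = 1.301 × 3.428638 = 4.4607

T-interval: x̄ ± E = 136 ± 4.4607 = (131.5393, 140.4607)

Rounded to 2 decimal places:

(131.54, 140.46)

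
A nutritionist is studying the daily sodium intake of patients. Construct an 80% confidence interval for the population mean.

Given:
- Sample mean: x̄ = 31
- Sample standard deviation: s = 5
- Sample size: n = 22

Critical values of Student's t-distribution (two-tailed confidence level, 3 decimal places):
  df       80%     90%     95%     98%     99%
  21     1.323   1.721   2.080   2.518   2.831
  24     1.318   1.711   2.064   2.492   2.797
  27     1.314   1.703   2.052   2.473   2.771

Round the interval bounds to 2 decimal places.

The population standard deviation σ is unknown (only the sample standard deviation s is given), so use a t-interval with df = n - 1 = 22 - 1 = 21.

For 80% confidence with df = 21, t* = 1.323 (from t-table)

Standard error: SE = s/√n = 5/√22 = 1.066004

Margin of error: E = t* × SE = 1.323 × 1.066004 = 1.4103

T-interval: x̄ ± E = 31 ± 1.4103 = (29.5897, 32.4103)

Rounded to 2 decimal places:

(29.59, 32.41)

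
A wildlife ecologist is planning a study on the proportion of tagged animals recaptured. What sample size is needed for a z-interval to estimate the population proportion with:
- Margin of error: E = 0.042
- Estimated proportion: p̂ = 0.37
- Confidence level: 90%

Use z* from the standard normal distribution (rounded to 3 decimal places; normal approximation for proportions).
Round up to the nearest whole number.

Using z* for proportion z-interval (normal approximation).

For 90% confidence, z* = 1.645 (from standard normal table)

Sample size formula for proportion z-interval: n = z*²p̂(1-p̂)/E²

n = 1.645² × 0.37 × 0.63 / 0.042²
  = 2.706025 × 0.2331 / 0.001764
  = 357.5819

Round up to the nearest whole number: n = 358

358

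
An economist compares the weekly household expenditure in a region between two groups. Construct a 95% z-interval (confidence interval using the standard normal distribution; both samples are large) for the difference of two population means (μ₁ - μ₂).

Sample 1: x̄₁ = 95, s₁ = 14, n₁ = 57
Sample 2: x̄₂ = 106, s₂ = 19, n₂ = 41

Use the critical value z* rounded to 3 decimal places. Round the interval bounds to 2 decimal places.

Both samples are large (n₁ = 57 ≥ 30, n₂ = 41 ≥ 30), so a z-interval for the difference of means applies.

Point estimate: x̄₁ - x̄₂ = 95 - 106 = -11

Standard error: SE = √(s₁²/n₁ + s₂²/n₂)
= √(14²/57 + 19²/41)
= √(3.438596 + 8.804878)
= 3.499068

For 95% confidence, z* = 1.96 (from standard normal table)
Margin of error: E = z* × SE = 1.96 × 3.499068 = 6.8582

Z-interval: (x̄₁ - x̄₂) ± E = -11 ± 6.8582 = (-17.8582, -4.1418)

Rounded to 2 decimal places:

(-17.86, -4.14)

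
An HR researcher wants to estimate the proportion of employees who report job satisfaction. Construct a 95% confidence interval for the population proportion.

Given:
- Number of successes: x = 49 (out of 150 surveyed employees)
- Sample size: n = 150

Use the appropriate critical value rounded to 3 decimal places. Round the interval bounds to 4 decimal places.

Sample proportion: p̂ = 49/150 = 0.326667

Check conditions for normal approximation:
  np̂ = 49 ≥ 10 ✓
  n(1-p̂) = 101 ≥ 10 ✓

The sample is large enough, so use a z-interval (normal approximation) for the proportion.

For 95% confidence, z* = 1.96 (from standard normal table)

Standard error: SE = √(p̂(1-p̂)/n) = √(0.326667×0.673333/150) = 0.03829322

Margin of error: E = z* × SE = 1.96 × 0.03829322 = 0.075055

Z-interval: p̂ ± E = 0.326667 ± 0.075055 = (0.251612, 0.401721)

Rounded to 4 decimal places:

(0.2516, 0.4017)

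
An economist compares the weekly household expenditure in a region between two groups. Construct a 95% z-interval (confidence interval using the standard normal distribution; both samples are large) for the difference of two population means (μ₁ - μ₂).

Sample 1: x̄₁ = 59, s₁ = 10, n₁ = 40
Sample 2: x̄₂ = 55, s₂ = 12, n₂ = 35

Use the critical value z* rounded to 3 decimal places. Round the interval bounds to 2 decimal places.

Both samples are large (n₁ = 40 ≥ 30, n₂ = 35 ≥ 30), so a z-interval for the difference of means applies.

Point estimate: x̄₁ - x̄₂ = 59 - 55 = 4

Standard error: SE = √(s₁²/n₁ + s₂²/n₂)
= √(10²/40 + 12²/35)
= √(2.500000 + 4.114286)
= 2.571825

For 95% confidence, z* = 1.96 (from standard normal table)
Margin of error: E = z* × SE = 1.96 × 2.571825 = 5.0408

Z-interval: (x̄₁ - x̄₂) ± E = 4 ± 5.0408 = (-1.0408, 9.0408)

Rounded to 2 decimal places:

(-1.04, 9.04)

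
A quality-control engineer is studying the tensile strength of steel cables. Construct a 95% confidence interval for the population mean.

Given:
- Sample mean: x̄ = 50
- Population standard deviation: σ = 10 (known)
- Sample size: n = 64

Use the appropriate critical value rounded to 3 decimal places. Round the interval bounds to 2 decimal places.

The population standard deviation σ is known, so use a z-interval (standard normal critical value).

For 95% confidence, z* = 1.96 (from standard normal table)

Standard error: SE = σ/√n = 10/√64 = 1.250000

Margin of error: E = z* × SE = 1.96 × 1.250000 = 2.4500

Z-interval: x̄ ± E = 50 ± 2.4500 = (47.5500, 52.4500)

Rounded to 2 decimal places:

(47.55, 52.45)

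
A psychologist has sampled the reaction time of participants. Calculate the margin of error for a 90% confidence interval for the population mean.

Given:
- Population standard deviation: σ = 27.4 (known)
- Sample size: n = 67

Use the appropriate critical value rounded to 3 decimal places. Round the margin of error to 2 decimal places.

The population standard deviation σ is known, so use the z-interval margin of error formula.

For 90% confidence, z* = 1.645 (from standard normal table)

Margin of error formula for z-interval: E = z* × σ/√n

E = 1.645 × 27.4/√67
  = 1.645 × 3.347443
  = 5.5065

Rounded to 2 decimal places:

5.51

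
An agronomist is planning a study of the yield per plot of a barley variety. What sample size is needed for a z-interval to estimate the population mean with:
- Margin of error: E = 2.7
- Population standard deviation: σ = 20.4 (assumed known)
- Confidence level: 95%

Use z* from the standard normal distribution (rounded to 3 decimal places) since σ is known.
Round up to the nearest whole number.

Using z* since population σ is known (z-interval formula).

For 95% confidence, z* = 1.96 (from standard normal table)

Sample size formula for z-interval: n = (z*σ/E)²

n = (1.96 × 20.4 / 2.7)²
  = (14.808889)²
  = 219.3032

Round up to the nearest whole number: n = 220

220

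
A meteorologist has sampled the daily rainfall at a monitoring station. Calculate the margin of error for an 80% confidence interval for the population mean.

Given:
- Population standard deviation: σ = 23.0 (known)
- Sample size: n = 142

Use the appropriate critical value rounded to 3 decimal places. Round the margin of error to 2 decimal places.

The population standard deviation σ is known, so use the z-interval margin of error formula.

For 80% confidence, z* = 1.282 (from standard normal table)

Margin of error formula for z-interval: E = z* × σ/√n

E = 1.282 × 23.0/√142
  = 1.282 × 1.930117
  = 2.4744

Rounded to 2 decimal places:

2.47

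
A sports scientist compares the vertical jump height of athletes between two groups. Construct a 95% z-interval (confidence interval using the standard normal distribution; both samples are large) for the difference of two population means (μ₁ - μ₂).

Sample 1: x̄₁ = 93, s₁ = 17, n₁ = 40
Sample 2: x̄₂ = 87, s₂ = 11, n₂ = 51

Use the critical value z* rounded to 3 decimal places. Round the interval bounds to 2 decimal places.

Both samples are large (n₁ = 40 ≥ 30, n₂ = 51 ≥ 30), so a z-interval for the difference of means applies.

Point estimate: x̄₁ - x̄₂ = 93 - 87 = 6

Standard error: SE = √(s₁²/n₁ + s₂²/n₂)
= √(17²/40 + 11²/51)
= √(7.225000 + 2.372549)
= 3.097991

For 95% confidence, z* = 1.96 (from standard normal table)
Margin of error: E = z* × SE = 1.96 × 3.097991 = 6.0721

Z-interval: (x̄₁ - x̄₂) ± E = 6 ± 6.0721 = (-0.0721, 12.0721)

Rounded to 2 decimal places:

(-0.07, 12.07)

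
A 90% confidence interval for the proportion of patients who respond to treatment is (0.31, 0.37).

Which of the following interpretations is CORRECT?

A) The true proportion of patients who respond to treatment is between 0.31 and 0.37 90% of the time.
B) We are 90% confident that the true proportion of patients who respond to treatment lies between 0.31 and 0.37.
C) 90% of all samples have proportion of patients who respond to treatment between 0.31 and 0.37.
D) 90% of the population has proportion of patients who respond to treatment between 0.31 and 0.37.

A confidence interval represents our confidence in the procedure, not a probability statement about the parameter.

Key concept: If we repeated this sampling process many times and computed a 90% CI each time, about 90% of those intervals would contain the true population parameter.

For this specific interval (0.31, 0.37):
- Midpoint (point estimate): 0.34
- Margin of error: 0.03

The correct interpretation is the one stating confidence that the true parameter lies in the interval — option B.

B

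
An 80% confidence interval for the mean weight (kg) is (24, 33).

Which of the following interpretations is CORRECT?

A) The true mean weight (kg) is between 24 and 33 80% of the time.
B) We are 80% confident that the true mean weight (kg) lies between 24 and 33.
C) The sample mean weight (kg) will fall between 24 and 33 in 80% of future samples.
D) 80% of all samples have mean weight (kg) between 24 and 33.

A confidence interval represents our confidence in the procedure, not a probability statement about the parameter.

Key concept: If we repeated this sampling process many times and computed an 80% CI each time, about 80% of those intervals would contain the true population parameter.

For this specific interval (24, 33):
- Midpoint (point estimate): 28.5
- Margin of error: 4.5

The correct interpretation is the one stating confidence that the true parameter lies in the interval — option B.

B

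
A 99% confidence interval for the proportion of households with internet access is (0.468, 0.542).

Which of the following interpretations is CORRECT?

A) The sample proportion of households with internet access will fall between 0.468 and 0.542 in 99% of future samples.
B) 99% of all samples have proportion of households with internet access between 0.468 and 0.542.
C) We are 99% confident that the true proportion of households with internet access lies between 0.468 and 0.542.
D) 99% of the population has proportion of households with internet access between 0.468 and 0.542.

A confidence interval represents our confidence in the procedure, not a probability statement about the parameter.

Key concept: If we repeated this sampling process many times and computed a 99% CI each time, about 99% of those intervals would contain the true population parameter.

For this specific interval (0.468, 0.542):
- Midpoint (point estimate): 0.505
- Margin of error: 0.037

The correct interpretation is the one stating confidence that the true parameter lies in the interval — option C.

C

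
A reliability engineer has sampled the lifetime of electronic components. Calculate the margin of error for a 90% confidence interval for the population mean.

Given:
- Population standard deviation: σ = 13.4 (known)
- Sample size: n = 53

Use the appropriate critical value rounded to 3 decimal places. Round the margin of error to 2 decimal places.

The population standard deviation σ is known, so use the z-interval margin of error formula.

For 90% confidence, z* = 1.645 (from standard normal table)

Margin of error formula for z-interval: E = z* × σ/√n

E = 1.645 × 13.4/√53
  = 1.645 × 1.840632
  = 3.0278

Rounded to 2 decimal places:

3.03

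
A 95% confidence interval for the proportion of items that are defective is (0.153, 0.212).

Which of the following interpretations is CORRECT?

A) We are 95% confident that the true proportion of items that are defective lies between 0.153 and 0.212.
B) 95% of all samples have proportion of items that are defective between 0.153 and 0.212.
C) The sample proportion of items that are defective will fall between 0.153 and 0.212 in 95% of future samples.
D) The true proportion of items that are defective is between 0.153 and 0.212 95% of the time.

A confidence interval represents our confidence in the procedure, not a probability statement about the parameter.

Key concept: If we repeated this sampling process many times and computed a 95% CI each time, about 95% of those intervals would contain the true population parameter.

For this specific interval (0.153, 0.212):
- Midpoint (point estimate): 0.1825
- Margin of error: 0.0295

The correct interpretation is the one stating confidence that the true parameter lies in the interval — option A.

A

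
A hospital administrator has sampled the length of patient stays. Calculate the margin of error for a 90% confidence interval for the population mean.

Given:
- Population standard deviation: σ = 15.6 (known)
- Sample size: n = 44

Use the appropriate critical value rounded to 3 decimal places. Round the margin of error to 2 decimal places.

The population standard deviation σ is known, so use the z-interval margin of error formula.

For 90% confidence, z* = 1.645 (from standard normal table)

Margin of error formula for z-interval: E = z* × σ/√n

E = 1.645 × 15.6/√44
  = 1.645 × 2.351788
  = 3.8687

Rounded to 2 decimal places:

3.87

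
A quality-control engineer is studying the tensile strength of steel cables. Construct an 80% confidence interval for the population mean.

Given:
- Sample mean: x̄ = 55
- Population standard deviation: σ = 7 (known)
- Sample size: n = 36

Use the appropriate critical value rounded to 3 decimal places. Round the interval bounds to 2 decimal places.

The population standard deviation σ is known, so use a z-interval (standard normal critical value).

For 80% confidence, z* = 1.282 (from standard normal table)

Standard error: SE = σ/√n = 7/√36 = 1.166667

Margin of error: E = z* × SE = 1.282 × 1.166667 = 1.4957

Z-interval: x̄ ± E = 55 ± 1.4957 = (53.5043, 56.4957)

Rounded to 2 decimal places:

(53.50, 56.50)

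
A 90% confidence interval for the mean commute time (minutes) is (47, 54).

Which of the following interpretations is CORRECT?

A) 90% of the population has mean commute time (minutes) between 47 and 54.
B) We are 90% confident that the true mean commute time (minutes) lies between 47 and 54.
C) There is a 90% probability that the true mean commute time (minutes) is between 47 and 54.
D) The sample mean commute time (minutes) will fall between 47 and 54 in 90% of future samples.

A confidence interval represents our confidence in the procedure, not a probability statement about the parameter.

Key concept: If we repeated this sampling process many times and computed a 90% CI each time, about 90% of those intervals would contain the true population parameter.

For this specific interval (47, 54):
- Midpoint (point estimate): 50.5
- Margin of error: 3.5

The correct interpretation is the one stating confidence that the true parameter lies in the interval — option B.

B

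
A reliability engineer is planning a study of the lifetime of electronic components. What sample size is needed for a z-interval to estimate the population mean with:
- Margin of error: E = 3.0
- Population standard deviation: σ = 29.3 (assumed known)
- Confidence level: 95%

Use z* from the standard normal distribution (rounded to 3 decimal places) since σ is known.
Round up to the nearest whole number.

Using z* since population σ is known (z-interval formula).

For 95% confidence, z* = 1.96 (from standard normal table)

Sample size formula for z-interval: n = (z*σ/E)²

n = (1.96 × 29.3 / 3.0)²
  = (19.142667)²
  = 366.4417

Round up to the nearest whole number: n = 367

367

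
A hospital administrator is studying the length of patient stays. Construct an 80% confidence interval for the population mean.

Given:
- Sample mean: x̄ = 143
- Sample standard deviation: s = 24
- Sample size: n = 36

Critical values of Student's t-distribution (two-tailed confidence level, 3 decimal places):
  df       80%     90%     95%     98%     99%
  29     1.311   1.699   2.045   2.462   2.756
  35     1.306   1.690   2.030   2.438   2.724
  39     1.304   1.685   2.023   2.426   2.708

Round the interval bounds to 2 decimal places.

The population standard deviation σ is unknown (only the sample standard deviation s is given), so use a t-interval with df = n - 1 = 36 - 1 = 35.

For 80% confidence with df = 35, t* = 1.306 (from t-table)

Standard error: SE = s/√n = 24/√36 = 4.000000

Margin of error: E = t* × SE = 1.306 × 4.000000 = 5.2240

T-interval: x̄ ± E = 143 ± 5.2240 = (137.7760, 148.2240)

Rounded to 2 decimal places:

(137.78, 148.22)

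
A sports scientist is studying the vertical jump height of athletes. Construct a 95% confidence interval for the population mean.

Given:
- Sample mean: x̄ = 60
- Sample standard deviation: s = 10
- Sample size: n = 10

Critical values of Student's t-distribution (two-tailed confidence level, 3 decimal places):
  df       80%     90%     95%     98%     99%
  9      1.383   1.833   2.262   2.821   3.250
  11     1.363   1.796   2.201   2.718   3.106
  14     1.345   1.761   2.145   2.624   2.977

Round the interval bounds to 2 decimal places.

The population standard deviation σ is unknown (only the sample standard deviation s is given), so use a t-interval with df = n - 1 = 10 - 1 = 9.

For 95% confidence with df = 9, t* = 2.262 (from t-table)

Standard error: SE = s/√n = 10/√10 = 3.162278

Margin of error: E = t* × SE = 2.262 × 3.162278 = 7.1531

T-interval: x̄ ± E = 60 ± 7.1531 = (52.8469, 67.1531)

Rounded to 2 decimal places:

(52.85, 67.15)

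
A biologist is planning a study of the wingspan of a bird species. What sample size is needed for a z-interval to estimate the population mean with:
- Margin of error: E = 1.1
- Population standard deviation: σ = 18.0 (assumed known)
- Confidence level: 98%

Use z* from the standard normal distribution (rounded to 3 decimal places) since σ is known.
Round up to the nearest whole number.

Using z* since population σ is known (z-interval formula).

For 98% confidence, z* = 2.326 (from standard normal table)

Sample size formula for z-interval: n = (z*σ/E)²

n = (2.326 × 18.0 / 1.1)²
  = (38.061818)²
  = 1448.7020

Round up to the nearest whole number: n = 1449

1449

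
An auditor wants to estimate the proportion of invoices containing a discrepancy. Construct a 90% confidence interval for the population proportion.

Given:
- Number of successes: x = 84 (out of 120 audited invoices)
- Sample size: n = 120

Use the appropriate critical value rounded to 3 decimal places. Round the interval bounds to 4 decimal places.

Sample proportion: p̂ = 84/120 = 0.700000

Check conditions for normal approximation:
  np̂ = 84 ≥ 10 ✓
  n(1-p̂) = 36 ≥ 10 ✓

The sample is large enough, so use a z-interval (normal approximation) for the proportion.

For 90% confidence, z* = 1.645 (from standard normal table)

Standard error: SE = √(p̂(1-p̂)/n) = √(0.700000×0.300000/120) = 0.04183300

Margin of error: E = z* × SE = 1.645 × 0.04183300 = 0.068815

Z-interval: p̂ ± E = 0.700000 ± 0.068815 = (0.631185, 0.768815)

Rounded to 4 decimal places:

(0.6312, 0.7688)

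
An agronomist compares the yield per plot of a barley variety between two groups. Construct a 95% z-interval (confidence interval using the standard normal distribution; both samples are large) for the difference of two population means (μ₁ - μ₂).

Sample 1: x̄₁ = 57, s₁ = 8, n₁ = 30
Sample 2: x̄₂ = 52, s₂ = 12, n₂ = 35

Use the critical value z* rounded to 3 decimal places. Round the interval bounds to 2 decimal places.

Both samples are large (n₁ = 30 ≥ 30, n₂ = 35 ≥ 30), so a z-interval for the difference of means applies.

Point estimate: x̄₁ - x̄₂ = 57 - 52 = 5

Standard error: SE = √(s₁²/n₁ + s₂²/n₂)
= √(8²/30 + 12²/35)
= √(2.133333 + 4.114286)
= 2.499524

For 95% confidence, z* = 1.96 (from standard normal table)
Margin of error: E = z* × SE = 1.96 × 2.499524 = 4.8991

Z-interval: (x̄₁ - x̄₂) ± E = 5 ± 4.8991 = (0.1009, 9.8991)

Rounded to 2 decimal places:

(0.10, 9.90)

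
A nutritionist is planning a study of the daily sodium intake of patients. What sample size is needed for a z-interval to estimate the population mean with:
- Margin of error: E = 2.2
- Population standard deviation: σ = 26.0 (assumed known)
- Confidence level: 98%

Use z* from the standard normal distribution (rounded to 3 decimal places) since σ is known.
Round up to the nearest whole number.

Using z* since population σ is known (z-interval formula).

For 98% confidence, z* = 2.326 (from standard normal table)

Sample size formula for z-interval: n = (z*σ/E)²

n = (2.326 × 26.0 / 2.2)²
  = (27.489091)²
  = 755.6501

Round up to the nearest whole number: n = 756

756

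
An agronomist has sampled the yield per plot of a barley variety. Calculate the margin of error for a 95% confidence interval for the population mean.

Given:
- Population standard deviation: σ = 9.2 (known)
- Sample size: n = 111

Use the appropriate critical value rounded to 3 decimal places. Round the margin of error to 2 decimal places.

The population standard deviation σ is known, so use the z-interval margin of error formula.

For 95% confidence, z* = 1.96 (from standard normal table)

Margin of error formula for z-interval: E = z* × σ/√n

E = 1.96 × 9.2/√111
  = 1.96 × 0.873225
  = 1.7115

Rounded to 2 decimal places:

1.71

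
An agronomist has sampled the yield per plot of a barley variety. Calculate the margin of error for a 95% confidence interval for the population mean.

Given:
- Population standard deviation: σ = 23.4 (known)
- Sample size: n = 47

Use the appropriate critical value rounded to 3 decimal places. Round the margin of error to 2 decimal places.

The population standard deviation σ is known, so use the z-interval margin of error formula.

For 95% confidence, z* = 1.96 (from standard normal table)

Margin of error formula for z-interval: E = z* × σ/√n

E = 1.96 × 23.4/√47
  = 1.96 × 3.413241
  = 6.6900

Rounded to 2 decimal places:

6.69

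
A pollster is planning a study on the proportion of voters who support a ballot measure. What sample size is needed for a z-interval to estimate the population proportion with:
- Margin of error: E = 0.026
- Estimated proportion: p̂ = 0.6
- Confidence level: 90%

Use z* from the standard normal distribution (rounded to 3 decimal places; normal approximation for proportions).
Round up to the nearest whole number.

Using z* for proportion z-interval (normal approximation).

For 90% confidence, z* = 1.645 (from standard normal table)

Sample size formula for proportion z-interval: n = z*²p̂(1-p̂)/E²

n = 1.645² × 0.6 × 0.4 / 0.026²
  = 2.706025 × 0.24 / 0.000676
  = 960.7189

Round up to the nearest whole number: n = 961

961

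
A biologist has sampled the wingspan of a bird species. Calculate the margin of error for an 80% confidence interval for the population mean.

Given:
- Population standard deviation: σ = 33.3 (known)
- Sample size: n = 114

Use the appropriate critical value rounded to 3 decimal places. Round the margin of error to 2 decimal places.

The population standard deviation σ is known, so use the z-interval margin of error formula.

For 80% confidence, z* = 1.282 (from standard normal table)

Margin of error formula for z-interval: E = z* × σ/√n

E = 1.282 × 33.3/√114
  = 1.282 × 3.118831
  = 3.9983

Rounded to 2 decimal places:

4.00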